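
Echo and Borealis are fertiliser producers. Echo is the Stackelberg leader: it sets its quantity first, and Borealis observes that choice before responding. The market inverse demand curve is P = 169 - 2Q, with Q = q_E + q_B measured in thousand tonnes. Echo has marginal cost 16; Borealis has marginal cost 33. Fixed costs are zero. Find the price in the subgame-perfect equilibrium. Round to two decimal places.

Solve by backward induction. Given q_E, the follower Borealis maximises π_B = (169 - 2q_E - 2q_B)q_B - 33q_B.
Setting the follower's marginal profit to zero, 136 - 2q_E - 4q_B = 0, i.e. q_B = (136 - 2q_E)/4.
Echo substitutes q_B(q_E) into its own profit: π_E = q_E(169 - 2q_E - (136 - 2q_E)/2) - 16q_E = (101 - q_E)q_E - 16q_E.
Leader FOC: 85 - 2q_E = 0, so q_E = 85/2.
Then q_B = (136 - 2·(85/2))/4 = 51/4.
Total output Q = 221/4, so price P = 169 - 2·(221/4) = 117/2.

58.50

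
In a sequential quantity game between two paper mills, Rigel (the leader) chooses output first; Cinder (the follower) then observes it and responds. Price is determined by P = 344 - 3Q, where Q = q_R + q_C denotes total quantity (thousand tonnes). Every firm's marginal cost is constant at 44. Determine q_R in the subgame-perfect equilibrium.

Solve by backward induction. Given q_R, the follower Cinder maximises π_C = (344 - 3q_R - 3q_C)q_C - 44q_C.
Setting the follower's marginal profit to zero, 300 - 3q_R - 6q_C = 0, i.e. q_C = (300 - 3q_R)/6.
Rigel substitutes q_C(q_R) into its own profit: π_R = q_R(344 - 3q_R - (300 - 3q_R)/2) - 44q_R = (194 - (3/2)q_R)q_R - 44q_R.
Maximising: ∂π_R/∂q_R = 150 - 3q_R = 0, giving q_R = 50.
Then q_C = (300 - 3·50)/6 = 25.

50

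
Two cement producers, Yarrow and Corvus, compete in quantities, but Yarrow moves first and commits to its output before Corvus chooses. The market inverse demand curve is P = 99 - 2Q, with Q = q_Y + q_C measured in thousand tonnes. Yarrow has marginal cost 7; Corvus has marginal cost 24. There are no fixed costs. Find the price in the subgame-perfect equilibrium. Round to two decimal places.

34.25

Solve by backward induction. Given q_Y, the follower Corvus maximises π_C = (99 - 2q_Y - 2q_C)q_C - 24q_C.
∂π_C/∂q_C = 75 - 2q_Y - 4q_C = 0 gives the reaction function q_C = (75 - 2q_Y)/4.
Yarrow substitutes q_C(q_Y) into its own profit: π_Y = q_Y(99 - 2q_Y - (75 - 2q_Y)/2) - 7q_Y = (123/2 - q_Y)q_Y - 7q_Y.
The leader's first-order condition 109/2 - 2q_Y = 0 yields q_Y = 109/4.
Then q_C = (75 - 2·(109/4))/4 = 41/8.
Total output Q = 259/8, so price P = 99 - 2·(259/8) = 137/4.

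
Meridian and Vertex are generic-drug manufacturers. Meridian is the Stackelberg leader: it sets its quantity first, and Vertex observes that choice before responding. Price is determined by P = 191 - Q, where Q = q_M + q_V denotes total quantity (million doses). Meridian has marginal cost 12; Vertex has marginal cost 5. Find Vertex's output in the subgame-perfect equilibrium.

50

Solve by backward induction. Given q_M, the follower Vertex maximises π_V = (191 - q_M - q_V)q_V - 5q_V.
Follower FOC: 186 - q_M - 2q_V = 0, so q_V(q_M) = (186 - q_M)/2.
Meridian substitutes q_V(q_M) into its own profit: π_M = q_M(191 - q_M - (186 - q_M)/2) - 12q_M = (98 - (1/2)q_M)q_M - 12q_M.
Leader FOC: 86 - q_M = 0, so q_M = 86.
Then q_V = (186 - 86)/2 = 50.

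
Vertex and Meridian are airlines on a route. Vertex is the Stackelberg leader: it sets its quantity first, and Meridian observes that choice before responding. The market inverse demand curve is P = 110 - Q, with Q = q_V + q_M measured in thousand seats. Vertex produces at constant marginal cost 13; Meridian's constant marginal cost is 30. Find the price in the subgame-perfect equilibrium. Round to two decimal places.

41.50

Solve by backward induction. Given q_V, the follower Meridian maximises π_M = (110 - q_V - q_M)q_M - 30q_M.
Setting the follower's marginal profit to zero, 80 - q_V - 2q_M = 0, i.e. q_M = (80 - q_V)/2.
The leader anticipates this reaction. Substituting into P = 110 - Q gives P = 70 - (1/2)q_V, so π_V = (70 - (1/2)q_V)q_V - 13q_V.
Maximising: ∂π_V/∂q_V = 57 - q_V = 0, giving q_V = 57.
Then q_M = (80 - 57)/2 = 23/2.
Total output Q = 137/2, so price P = 110 - 137/2 = 83/2.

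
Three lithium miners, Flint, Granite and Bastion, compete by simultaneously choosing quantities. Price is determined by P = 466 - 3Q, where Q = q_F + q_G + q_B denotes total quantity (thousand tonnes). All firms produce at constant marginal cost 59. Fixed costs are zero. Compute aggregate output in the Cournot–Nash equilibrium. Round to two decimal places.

Each firm earns π_i = (466 - 3Q)q_i - 59q_i.
Setting ∂π_i/∂q_i = 0 with rivals' quantities fixed: 407 - 6q_i - 3·Σ_{j≠i} q_j = 0.
By symmetry each firm produces the same amount; substituting Σ_{j≠i} q_j = 2q_i yields q_i = 407/12.
Total output Q = 407/12 + 407/12 + 407/12 = 407/4.

101.75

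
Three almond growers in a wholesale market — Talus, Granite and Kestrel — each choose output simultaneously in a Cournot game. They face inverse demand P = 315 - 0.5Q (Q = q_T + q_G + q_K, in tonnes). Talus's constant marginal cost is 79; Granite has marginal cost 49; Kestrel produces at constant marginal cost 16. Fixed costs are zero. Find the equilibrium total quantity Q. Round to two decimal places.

Talus's profit: π_T = (315 - 0.5Q)q_T - (79q_T). Setting ∂π_T/∂q_T = 0: 236 - q_T - (1/2)(q_G + q_K) = 0.
Granite's first-order condition: 266 - q_G - (1/2)(q_T + q_K) = 0.
Kestrel's first-order condition: 299 - q_K - (1/2)(q_T + q_G) = 0.
Adding the 3 first-order conditions: 801 − 2Q = 0, so Q = 801/2.
Back-substituting: q_T = (236 − 801/4)/(1/2) = 143/2, q_G = (266 − 801/4)/(1/2) = 263/2, q_K = (299 − 801/4)/(1/2) = 395/2.
Total output Q = 143/2 + 263/2 + 395/2 = 801/2.

400.50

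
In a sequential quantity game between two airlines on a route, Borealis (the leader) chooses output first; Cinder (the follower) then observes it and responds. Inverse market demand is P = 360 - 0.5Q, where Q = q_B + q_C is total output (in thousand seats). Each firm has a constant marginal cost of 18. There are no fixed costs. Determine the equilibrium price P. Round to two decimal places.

103.50

Solve by backward induction. Given q_B, the follower Cinder maximises π_C = (360 - (1/2)q_B - (1/2)q_C)q_C - 18q_C.
∂π_C/∂q_C = 342 - (1/2)q_B - q_C = 0 gives the reaction function q_C = (342 - (1/2)q_B).
Borealis substitutes q_C(q_B) into its own profit: π_B = q_B(360 - (1/2)q_B - (342 - (1/2)q_B)/2) - 18q_B = (189 - (1/4)q_B)q_B - 18q_B.
Maximising: ∂π_B/∂q_B = 171 - (1/2)q_B = 0, giving q_B = 342.
Then q_C = (342 - (1/2)·342) = 171.
Total output Q = 513, so price P = 360 - (1/2)·513 = 207/2.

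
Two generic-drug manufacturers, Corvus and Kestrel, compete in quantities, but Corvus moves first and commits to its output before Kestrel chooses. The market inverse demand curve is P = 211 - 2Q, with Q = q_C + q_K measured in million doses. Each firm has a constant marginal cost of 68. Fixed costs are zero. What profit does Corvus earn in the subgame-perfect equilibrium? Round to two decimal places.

1278.06

The follower Kestrel best-responds to any q_C: π_K = (211 - 2Q)q_K - 68q_K.
Follower FOC: 143 - 2q_C - 4q_K = 0, so q_K(q_C) = (143 - 2q_C)/4.
Corvus substitutes q_K(q_C) into its own profit: π_C = q_C(211 - 2q_C - (143 - 2q_C)/2) - 68q_C = (279/2 - q_C)q_C - 68q_C.
The leader's first-order condition 143/2 - 2q_C = 0 yields q_C = 143/4.
Then q_K = (143 - 2·(143/4))/4 = 143/8.
Price P = 211 - 2·(429/8) = 415/4.
Corvus's profit: (415/4 - 68)·(143/4) = 1278.0625.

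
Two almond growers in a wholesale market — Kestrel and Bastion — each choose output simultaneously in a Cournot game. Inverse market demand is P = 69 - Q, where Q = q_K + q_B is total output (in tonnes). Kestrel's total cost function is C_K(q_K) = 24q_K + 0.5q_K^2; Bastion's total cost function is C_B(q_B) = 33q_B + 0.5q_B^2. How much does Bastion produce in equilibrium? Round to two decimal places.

7.88

Kestrel's profit: π_K = (69 - Q)q_K - (24q_K + (1/2)q_K²). Setting ∂π_K/∂q_K = 0: 45 - 3q_K - (q_B) = 0.
Bastion's first-order condition: 36 - 3q_B - (q_K) = 0.
Best responses: q_K = (45 - q_B)/3, q_B = (36 - q_K)/3.
Substituting one into the other gives q_K = 99/8 and q_B = 63/8.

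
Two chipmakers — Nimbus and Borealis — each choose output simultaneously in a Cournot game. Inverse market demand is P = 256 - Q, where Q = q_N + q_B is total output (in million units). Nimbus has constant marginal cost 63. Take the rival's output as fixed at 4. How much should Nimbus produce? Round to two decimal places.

With the rival's output fixed at 4, Nimbus's profit is π_N = (256 - 4 - q_N)q_N - (63q_N) = (252 - q_N)q_N - (63q_N).
∂π_N/∂q_N = 189 - 2q_N = 0, so q_N = 189/2.

94.50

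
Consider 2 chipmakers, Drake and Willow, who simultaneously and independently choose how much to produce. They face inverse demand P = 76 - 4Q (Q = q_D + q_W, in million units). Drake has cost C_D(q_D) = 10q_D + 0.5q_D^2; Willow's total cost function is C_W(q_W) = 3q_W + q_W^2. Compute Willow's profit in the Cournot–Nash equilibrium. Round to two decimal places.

141.02

Drake's profit: π_D = (76 - 4Q)q_D - (10q_D + (1/2)q_D²). Setting ∂π_D/∂q_D = 0: 66 - 9q_D - 4(q_W) = 0.
Willow's profit: π_W = (76 - 4Q)q_W - (3q_W + q_W²). Setting ∂π_W/∂q_W = 0: 73 - 10q_W - 4(q_D) = 0.
Best responses: q_D = (66 - 4q_W)/9, q_W = (73 - 4q_D)/10.
Substituting one into the other gives q_D = 184/37 and q_W = 393/74.
Price P = 76 - 4·(761/74) = 1290/37.
Willow's profit: (1290/37)·(393/74) - 3·(393/74) - (393/74)² = 141.0236.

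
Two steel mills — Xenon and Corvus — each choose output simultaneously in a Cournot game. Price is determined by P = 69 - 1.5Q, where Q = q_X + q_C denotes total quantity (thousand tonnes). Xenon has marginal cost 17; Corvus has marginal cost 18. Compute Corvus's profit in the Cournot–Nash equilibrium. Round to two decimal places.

185.19

Xenon's profit: π_X = (69 - 1.5Q)q_X - (17q_X). Setting ∂π_X/∂q_X = 0: 52 - 3q_X - (3/2)(q_C) = 0.
Corvus's first-order condition: 51 - 3q_C - (3/2)(q_X) = 0.
So q_X = (52 - (3/2)q_C)/3 and q_C = (51 - (3/2)q_X)/3.
Substituting one into the other gives q_X = 106/9 and q_C = 100/9.
Price P = 69 - (3/2)·(206/9) = 104/3.
Corvus's profit: (104/3 - 18)·(100/9) = 185.1852.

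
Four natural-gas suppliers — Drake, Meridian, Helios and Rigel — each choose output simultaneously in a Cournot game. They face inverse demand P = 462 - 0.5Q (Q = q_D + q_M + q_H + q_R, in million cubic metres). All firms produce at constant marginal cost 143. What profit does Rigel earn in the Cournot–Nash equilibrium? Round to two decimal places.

A representative firm's profit is π_i = q_i(462 - 0.5Q) - 143q_i.
First-order condition (treating rivals' output as given): 319 - q_i - (1/2)·Σ_{j≠i} q_j = 0.
With identical firms every q_j equals q_i, so Σ_{j≠i} q_j = 3q_i and 319 = (5/2)q_i, giving q_i = 638/5.
Price P = 462 - (1/2)·510.4000 = 1034/5.
Rigel's profit: (1034/5 - 143)·(638/5) = 8140.8800.

8140.88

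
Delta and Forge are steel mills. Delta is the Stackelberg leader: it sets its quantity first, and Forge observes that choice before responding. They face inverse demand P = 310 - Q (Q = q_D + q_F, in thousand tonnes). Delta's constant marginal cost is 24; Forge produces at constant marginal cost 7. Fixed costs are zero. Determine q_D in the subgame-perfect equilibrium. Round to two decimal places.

134.50

The follower Forge best-responds to any q_D: π_F = (310 - Q)q_F - 7q_F.
Setting the follower's marginal profit to zero, 303 - q_D - 2q_F = 0, i.e. q_F = (303 - q_D)/2.
The leader anticipates this reaction. Substituting into P = 310 - Q gives P = 317/2 - (1/2)q_D, so π_D = (317/2 - (1/2)q_D)q_D - 24q_D.
Leader FOC: 269/2 - q_D = 0, so q_D = 269/2.
Then q_F = (303 - 269/2)/2 = 337/4.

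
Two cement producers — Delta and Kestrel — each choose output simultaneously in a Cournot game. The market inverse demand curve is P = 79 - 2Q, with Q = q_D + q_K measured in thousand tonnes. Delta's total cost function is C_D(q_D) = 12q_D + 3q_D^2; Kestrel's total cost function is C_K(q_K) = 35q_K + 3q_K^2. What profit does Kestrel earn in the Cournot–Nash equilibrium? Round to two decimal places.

Delta's profit: π_D = (79 - 2Q)q_D - (12q_D + 3q_D²). Setting ∂π_D/∂q_D = 0: 67 - 10q_D - 2(q_K) = 0.
Kestrel's profit: π_K = (79 - 2Q)q_K - (35q_K + 3q_K²). Setting ∂π_K/∂q_K = 0: 44 - 10q_K - 2(q_D) = 0.
So q_D = (67 - 2q_K)/10 and q_K = (44 - 2q_D)/10.
Solving the pair: q_D = 97/16, q_K = 51/16.
Price P = 79 - 2·(37/4) = 121/2.
Kestrel's profit: (121/2)·(51/16) - 35·(51/16) - 3(51/16)² = 50.8008.

50.80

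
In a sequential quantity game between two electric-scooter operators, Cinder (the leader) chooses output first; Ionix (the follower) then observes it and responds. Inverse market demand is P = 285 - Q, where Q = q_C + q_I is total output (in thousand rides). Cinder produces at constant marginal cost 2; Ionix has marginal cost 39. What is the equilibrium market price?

Solve by backward induction. Given q_C, the follower Ionix maximises π_I = (285 - q_C - q_I)q_I - 39q_I.
Follower FOC: 246 - q_C - 2q_I = 0, so q_I(q_C) = (246 - q_C)/2.
The leader anticipates this reaction. Substituting into P = 285 - Q gives P = 162 - (1/2)q_C, so π_C = (162 - (1/2)q_C)q_C - 2q_C.
Maximising: ∂π_C/∂q_C = 160 - q_C = 0, giving q_C = 160.
Then q_I = (246 - 160)/2 = 43.
Total output Q = 203, so price P = 285 - 203 = 82.

82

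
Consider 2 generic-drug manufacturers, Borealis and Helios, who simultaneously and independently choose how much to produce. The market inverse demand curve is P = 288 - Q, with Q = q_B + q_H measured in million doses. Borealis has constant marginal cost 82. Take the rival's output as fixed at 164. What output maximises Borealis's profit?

21

With the rival's output fixed at 164, Borealis's profit is π_B = (288 - 164 - q_B)q_B - (82q_B) = (124 - q_B)q_B - (82q_B).
∂π_B/∂q_B = 42 - 2q_B = 0, so q_B = 21.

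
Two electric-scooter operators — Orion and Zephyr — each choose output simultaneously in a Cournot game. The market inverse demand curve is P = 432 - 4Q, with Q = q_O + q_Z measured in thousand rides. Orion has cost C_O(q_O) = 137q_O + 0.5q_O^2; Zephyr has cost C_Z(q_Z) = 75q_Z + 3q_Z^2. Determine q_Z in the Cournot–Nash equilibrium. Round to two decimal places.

Orion's profit: π_O = (432 - 4Q)q_O - (137q_O + (1/2)q_O²). Setting ∂π_O/∂q_O = 0: 295 - 9q_O - 4(q_Z) = 0.
Zephyr's first-order condition: 357 - 14q_Z - 4(q_O) = 0.
Best responses: q_O = (295 - 4q_Z)/9, q_Z = (357 - 4q_O)/14.
Substituting one into the other gives q_O = 1351/55 and q_Z = 18.4818.

18.48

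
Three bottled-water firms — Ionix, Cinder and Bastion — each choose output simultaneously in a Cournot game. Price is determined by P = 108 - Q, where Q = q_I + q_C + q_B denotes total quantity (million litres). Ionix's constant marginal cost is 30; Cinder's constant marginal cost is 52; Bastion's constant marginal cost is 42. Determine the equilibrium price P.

58

Ionix's profit: π_I = (108 - Q)q_I - (30q_I). Setting ∂π_I/∂q_I = 0: 78 - 2q_I - (q_C + q_B) = 0.
Cinder's profit: π_C = (108 - Q)q_C - (52q_C). Setting ∂π_C/∂q_C = 0: 56 - 2q_C - (q_I + q_B) = 0.
Bastion's profit: π_B = (108 - Q)q_B - (42q_B). Setting ∂π_B/∂q_B = 0: 66 - 2q_B - (q_I + q_C) = 0.
Adding the 3 first-order conditions: 200 − 4Q = 0, so Q = 50.
Back-substituting: q_I = (78 − 50) = 28, q_C = (56 − 50) = 6, q_B = (66 − 50) = 16.
Total output Q = 50, so price P = 108 - 50 = 58.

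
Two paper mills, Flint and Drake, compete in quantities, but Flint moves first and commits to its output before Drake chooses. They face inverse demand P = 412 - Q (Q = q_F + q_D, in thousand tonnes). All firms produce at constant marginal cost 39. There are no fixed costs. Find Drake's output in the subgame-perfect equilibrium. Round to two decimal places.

The follower Drake best-responds to any q_F: π_D = (412 - Q)q_D - 39q_D.
Setting the follower's marginal profit to zero, 373 - q_F - 2q_D = 0, i.e. q_D = (373 - q_F)/2.
Flint substitutes q_D(q_F) into its own profit: π_F = q_F(412 - q_F - (373 - q_F)/2) - 39q_F = (451/2 - (1/2)q_F)q_F - 39q_F.
Leader FOC: 373/2 - q_F = 0, so q_F = 373/2.
Then q_D = (373 - 373/2)/2 = 373/4.

93.25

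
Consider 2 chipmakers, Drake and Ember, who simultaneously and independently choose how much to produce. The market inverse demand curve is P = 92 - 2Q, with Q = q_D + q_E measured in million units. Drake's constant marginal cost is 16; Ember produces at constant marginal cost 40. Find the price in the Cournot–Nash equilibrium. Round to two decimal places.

Drake's profit: π_D = (92 - 2Q)q_D - (16q_D). Setting ∂π_D/∂q_D = 0: 76 - 4q_D - 2(q_E) = 0.
Ember's first-order condition: 52 - 4q_E - 2(q_D) = 0.
So q_D = (76 - 2q_E)/4 and q_E = (52 - 2q_D)/4.
Substituting one into the other gives q_D = 50/3 and q_E = 14/3.
Total output Q = 64/3, so price P = 92 - 2·(64/3) = 148/3.

49.33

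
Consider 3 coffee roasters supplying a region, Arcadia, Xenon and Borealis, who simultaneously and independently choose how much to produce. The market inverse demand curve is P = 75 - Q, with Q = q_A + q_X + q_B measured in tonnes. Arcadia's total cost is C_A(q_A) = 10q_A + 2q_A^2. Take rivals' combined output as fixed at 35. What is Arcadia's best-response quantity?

With rivals' combined output fixed at 35, Arcadia's profit is π_A = (75 - 35 - q_A)q_A - (10q_A + 2q_A²) = (40 - q_A)q_A - (10q_A + 2q_A²).
∂π_A/∂q_A = 30 - 6q_A = 0, so q_A = 5.

5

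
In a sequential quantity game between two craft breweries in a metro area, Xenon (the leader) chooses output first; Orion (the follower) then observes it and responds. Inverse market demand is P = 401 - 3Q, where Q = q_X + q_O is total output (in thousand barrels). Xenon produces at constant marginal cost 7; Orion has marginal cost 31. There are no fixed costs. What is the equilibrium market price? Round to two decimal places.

The follower Orion best-responds to any q_X: π_O = (401 - 3Q)q_O - 31q_O.
Setting the follower's marginal profit to zero, 370 - 3q_X - 6q_O = 0, i.e. q_O = (370 - 3q_X)/6.
Xenon substitutes q_O(q_X) into its own profit: π_X = q_X(401 - 3q_X - (370 - 3q_X)/2) - 7q_X = (216 - (3/2)q_X)q_X - 7q_X.
Leader FOC: 209 - 3q_X = 0, so q_X = 209/3.
Then q_O = (370 - 3·(209/3))/6 = 161/6.
Total output Q = 193/2, so price P = 401 - 3·(193/2) = 223/2.

111.50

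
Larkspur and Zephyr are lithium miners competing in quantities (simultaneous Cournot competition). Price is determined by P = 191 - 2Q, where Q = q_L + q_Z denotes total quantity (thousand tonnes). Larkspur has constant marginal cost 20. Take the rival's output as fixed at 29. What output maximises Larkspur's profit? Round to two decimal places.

With the rival's output fixed at 29, Larkspur's profit is π_L = (191 - 2·29 - 2q_L)q_L - (20q_L) = (133 - 2q_L)q_L - (20q_L).
∂π_L/∂q_L = 113 - 4q_L = 0, so q_L = 113/4.

28.25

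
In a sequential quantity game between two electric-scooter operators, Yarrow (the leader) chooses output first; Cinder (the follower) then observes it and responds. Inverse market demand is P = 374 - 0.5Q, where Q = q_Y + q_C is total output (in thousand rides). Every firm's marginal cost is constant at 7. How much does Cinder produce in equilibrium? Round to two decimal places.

183.50

The follower Cinder best-responds to any q_Y: π_C = (374 - 0.5Q)q_C - 7q_C.
∂π_C/∂q_C = 367 - (1/2)q_Y - q_C = 0 gives the reaction function q_C = (367 - (1/2)q_Y).
Yarrow substitutes q_C(q_Y) into its own profit: π_Y = q_Y(374 - (1/2)q_Y - (367 - (1/2)q_Y)/2) - 7q_Y = (381/2 - (1/4)q_Y)q_Y - 7q_Y.
The leader's first-order condition 367/2 - (1/2)q_Y = 0 yields q_Y = 367.
Then q_C = (367 - (1/2)·367) = 367/2.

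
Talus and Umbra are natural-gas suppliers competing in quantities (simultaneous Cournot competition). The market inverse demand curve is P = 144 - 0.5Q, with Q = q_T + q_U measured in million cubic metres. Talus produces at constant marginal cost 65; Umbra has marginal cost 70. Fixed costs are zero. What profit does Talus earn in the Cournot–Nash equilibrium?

Talus's profit: π_T = (144 - 0.5Q)q_T - (65q_T). Setting ∂π_T/∂q_T = 0: 79 - q_T - (1/2)(q_U) = 0.
Umbra's first-order condition: 74 - q_U - (1/2)(q_T) = 0.
Rearranging gives the reaction functions q_T = (79 - (1/2)q_U) and q_U = (74 - (1/2)q_T).
Substituting one into the other gives q_T = 56 and q_U = 46.
Price P = 144 - (1/2)·102 = 93.
Talus's profit: (93 - 65)·56 = 1568.

1568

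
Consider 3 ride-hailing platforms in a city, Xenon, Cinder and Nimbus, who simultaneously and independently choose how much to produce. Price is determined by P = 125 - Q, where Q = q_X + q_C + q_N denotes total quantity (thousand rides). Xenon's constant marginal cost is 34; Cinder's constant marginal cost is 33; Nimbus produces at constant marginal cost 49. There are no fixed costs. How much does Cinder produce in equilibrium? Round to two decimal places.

Xenon's profit: π_X = (125 - Q)q_X - (34q_X). Setting ∂π_X/∂q_X = 0: 91 - 2q_X - (q_C + q_N) = 0.
Cinder's first-order condition: 92 - 2q_C - (q_X + q_N) = 0.
Nimbus's profit: π_N = (125 - Q)q_N - (49q_N). Setting ∂π_N/∂q_N = 0: 76 - 2q_N - (q_X + q_C) = 0.
Summing all 3 equations gives 259 − 4Q = 0, hence Q = 259/4.
Back-substituting: q_X = (91 − 259/4) = 105/4, q_C = (92 − 259/4) = 109/4, q_N = (76 − 259/4) = 45/4.

27.25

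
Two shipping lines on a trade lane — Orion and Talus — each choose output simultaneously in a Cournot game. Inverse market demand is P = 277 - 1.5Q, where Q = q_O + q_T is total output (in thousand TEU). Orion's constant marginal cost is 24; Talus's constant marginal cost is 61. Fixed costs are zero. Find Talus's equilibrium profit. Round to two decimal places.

2373.41

Orion's profit: π_O = (277 - 1.5Q)q_O - (24q_O). Setting ∂π_O/∂q_O = 0: 253 - 3q_O - (3/2)(q_T) = 0.
Talus's first-order condition: 216 - 3q_T - (3/2)(q_O) = 0.
Best responses: q_O = (253 - (3/2)q_T)/3, q_T = (216 - (3/2)q_O)/3.
Substituting one into the other gives q_O = 580/9 and q_T = 358/9.
Price P = 277 - (3/2)·(938/9) = 362/3.
Talus's profit: (362/3 - 61)·(358/9) = 2373.4074.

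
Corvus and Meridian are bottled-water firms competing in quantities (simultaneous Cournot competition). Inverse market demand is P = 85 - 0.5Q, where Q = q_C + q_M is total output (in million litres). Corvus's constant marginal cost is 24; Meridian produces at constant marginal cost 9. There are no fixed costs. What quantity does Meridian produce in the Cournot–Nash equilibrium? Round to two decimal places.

Corvus's profit: π_C = (85 - 0.5Q)q_C - (24q_C). Setting ∂π_C/∂q_C = 0: 61 - q_C - (1/2)(q_M) = 0.
Meridian's first-order condition: 76 - q_M - (1/2)(q_C) = 0.
Best responses: q_C = (61 - (1/2)q_M), q_M = (76 - (1/2)q_C).
Solving the pair: q_C = 92/3, q_M = 182/3.

60.67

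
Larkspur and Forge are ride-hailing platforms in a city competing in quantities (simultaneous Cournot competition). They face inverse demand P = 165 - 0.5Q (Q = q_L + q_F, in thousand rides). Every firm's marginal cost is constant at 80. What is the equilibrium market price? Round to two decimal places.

Each firm earns π_i = (165 - 0.5Q)q_i - 80q_i.
First-order condition (treating rivals' output as given): 85 - q_i - (1/2)q_j = 0.
With identical firms every q_j equals q_i, so q_j = q_i and 85 = (3/2)q_i, giving q_i = 170/3.
Total output Q = 340/3, so price P = 165 - (1/2)·(340/3) = 325/3.

108.33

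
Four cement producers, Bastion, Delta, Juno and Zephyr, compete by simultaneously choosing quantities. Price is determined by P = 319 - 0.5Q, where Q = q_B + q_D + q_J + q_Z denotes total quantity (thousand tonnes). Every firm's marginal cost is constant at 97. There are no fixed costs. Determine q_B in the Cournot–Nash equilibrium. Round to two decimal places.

88.80

Each firm earns π_i = (319 - 0.5Q)q_i - 97q_i.
First-order condition (treating rivals' output as given): 222 - q_i - (1/2)·Σ_{j≠i} q_j = 0.
With identical firms every q_j equals q_i, so Σ_{j≠i} q_j = 3q_i and 222 = (5/2)q_i, giving q_i = 444/5.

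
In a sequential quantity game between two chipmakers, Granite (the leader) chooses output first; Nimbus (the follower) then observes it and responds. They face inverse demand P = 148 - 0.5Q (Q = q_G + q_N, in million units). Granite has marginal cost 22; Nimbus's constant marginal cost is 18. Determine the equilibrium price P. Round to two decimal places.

52.50

Solve by backward induction. Given q_G, the follower Nimbus maximises π_N = (148 - (1/2)q_G - (1/2)q_N)q_N - 18q_N.
Follower FOC: 130 - (1/2)q_G - q_N = 0, so q_N(q_G) = (130 - (1/2)q_G).
Granite substitutes q_N(q_G) into its own profit: π_G = q_G(148 - (1/2)q_G - (130 - (1/2)q_G)/2) - 22q_G = (83 - (1/4)q_G)q_G - 22q_G.
Leader FOC: 61 - (1/2)q_G = 0, so q_G = 122.
Then q_N = (130 - (1/2)·122) = 69.
Total output Q = 191, so price P = 148 - (1/2)·191 = 105/2.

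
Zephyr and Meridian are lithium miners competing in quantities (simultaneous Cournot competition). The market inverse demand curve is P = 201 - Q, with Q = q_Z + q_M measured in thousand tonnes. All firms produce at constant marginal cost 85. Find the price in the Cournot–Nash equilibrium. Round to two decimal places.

A representative firm's profit is π_i = q_i(201 - Q) - 85q_i.
First-order condition (treating rivals' output as given): 116 - 2q_i - q_j = 0.
By symmetry each firm produces the same amount; substituting q_j = q_i yields q_i = 116/3.
Total output Q = 232/3, so price P = 201 - 232/3 = 371/3.

123.67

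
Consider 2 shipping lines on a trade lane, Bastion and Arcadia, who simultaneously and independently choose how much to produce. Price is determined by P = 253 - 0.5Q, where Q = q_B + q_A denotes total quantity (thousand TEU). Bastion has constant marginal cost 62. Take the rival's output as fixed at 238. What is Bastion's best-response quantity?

72

With the rival's output fixed at 238, Bastion's profit is π_B = (253 - (1/2)·238 - (1/2)q_B)q_B - (62q_B) = (134 - (1/2)q_B)q_B - (62q_B).
∂π_B/∂q_B = 72 - q_B = 0, so q_B = 72.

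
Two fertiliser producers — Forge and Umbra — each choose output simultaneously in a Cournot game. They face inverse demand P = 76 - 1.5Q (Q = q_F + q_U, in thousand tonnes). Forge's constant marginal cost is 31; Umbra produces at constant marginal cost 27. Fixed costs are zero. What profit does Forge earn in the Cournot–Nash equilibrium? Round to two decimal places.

Forge's profit: π_F = (76 - 1.5Q)q_F - (31q_F). Setting ∂π_F/∂q_F = 0: 45 - 3q_F - (3/2)(q_U) = 0.
Umbra's first-order condition: 49 - 3q_U - (3/2)(q_F) = 0.
Best responses: q_F = (45 - (3/2)q_U)/3, q_U = (49 - (3/2)q_F)/3.
Solving the pair: q_F = 82/9, q_U = 106/9.
Price P = 76 - (3/2)·(188/9) = 134/3.
Forge's profit: (134/3 - 31)·(82/9) = 124.5185.

124.52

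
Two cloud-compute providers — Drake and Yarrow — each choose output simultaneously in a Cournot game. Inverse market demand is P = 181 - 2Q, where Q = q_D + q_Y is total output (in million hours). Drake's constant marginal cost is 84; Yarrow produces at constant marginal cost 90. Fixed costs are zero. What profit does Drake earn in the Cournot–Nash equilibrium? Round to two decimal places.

589.39

Drake's profit: π_D = (181 - 2Q)q_D - (84q_D). Setting ∂π_D/∂q_D = 0: 97 - 4q_D - 2(q_Y) = 0.
Yarrow's first-order condition: 91 - 4q_Y - 2(q_D) = 0.
Best responses: q_D = (97 - 2q_Y)/4, q_Y = (91 - 2q_D)/4.
Substituting one into the other gives q_D = 103/6 and q_Y = 85/6.
Price P = 181 - 2·(94/3) = 355/3.
Drake's profit: (355/3 - 84)·(103/6) = 589.3889.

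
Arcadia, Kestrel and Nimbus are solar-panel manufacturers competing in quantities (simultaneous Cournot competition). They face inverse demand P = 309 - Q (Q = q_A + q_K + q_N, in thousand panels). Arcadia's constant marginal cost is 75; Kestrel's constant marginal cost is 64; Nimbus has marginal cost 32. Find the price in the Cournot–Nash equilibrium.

Arcadia's profit: π_A = (309 - Q)q_A - (75q_A). Setting ∂π_A/∂q_A = 0: 234 - 2q_A - (q_K + q_N) = 0.
Kestrel's profit: π_K = (309 - Q)q_K - (64q_K). Setting ∂π_K/∂q_K = 0: 245 - 2q_K - (q_A + q_N) = 0.
Nimbus's profit: π_N = (309 - Q)q_N - (32q_N). Setting ∂π_N/∂q_N = 0: 277 - 2q_N - (q_A + q_K) = 0.
Summing all 3 equations gives 756 − 4Q = 0, hence Q = 189.
Back-substituting: q_A = (234 − 189) = 45, q_K = (245 − 189) = 56, q_N = (277 − 189) = 88.
Total output Q = 189, so price P = 309 - 189 = 120.

120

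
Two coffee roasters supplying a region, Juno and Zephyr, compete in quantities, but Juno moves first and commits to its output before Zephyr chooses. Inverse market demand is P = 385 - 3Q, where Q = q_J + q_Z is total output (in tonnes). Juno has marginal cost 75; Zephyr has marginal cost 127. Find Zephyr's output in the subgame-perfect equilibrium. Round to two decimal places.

The follower Zephyr best-responds to any q_J: π_Z = (385 - 3Q)q_Z - 127q_Z.
Follower FOC: 258 - 3q_J - 6q_Z = 0, so q_Z(q_J) = (258 - 3q_J)/6.
The leader anticipates this reaction. Substituting into P = 385 - 3Q gives P = 256 - (3/2)q_J, so π_J = (256 - (3/2)q_J)q_J - 75q_J.
Leader FOC: 181 - 3q_J = 0, so q_J = 181/3.
Then q_Z = (258 - 3·(181/3))/6 = 77/6.

12.83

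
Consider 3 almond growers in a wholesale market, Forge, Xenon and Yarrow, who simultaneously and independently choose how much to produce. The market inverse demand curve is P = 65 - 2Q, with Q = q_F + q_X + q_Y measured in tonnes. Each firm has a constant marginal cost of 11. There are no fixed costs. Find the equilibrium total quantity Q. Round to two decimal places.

Each firm earns π_i = (65 - 2Q)q_i - 11q_i.
Setting ∂π_i/∂q_i = 0 with rivals' quantities fixed: 54 - 4q_i - 2·Σ_{j≠i} q_j = 0.
By symmetry each firm produces the same amount; substituting Σ_{j≠i} q_j = 2q_i yields q_i = 54/8 = 27/4.
Total output Q = 27/4 + 27/4 + 27/4 = 81/4.

20.25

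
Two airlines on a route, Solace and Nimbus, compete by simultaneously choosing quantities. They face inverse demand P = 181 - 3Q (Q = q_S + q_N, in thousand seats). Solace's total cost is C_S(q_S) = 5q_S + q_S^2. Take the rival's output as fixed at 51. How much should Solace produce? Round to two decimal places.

2.88

With the rival's output fixed at 51, Solace's profit is π_S = (181 - 3·51 - 3q_S)q_S - (5q_S + q_S²) = (28 - 3q_S)q_S - (5q_S + q_S²).
∂π_S/∂q_S = 23 - 8q_S = 0, so q_S = 23/8.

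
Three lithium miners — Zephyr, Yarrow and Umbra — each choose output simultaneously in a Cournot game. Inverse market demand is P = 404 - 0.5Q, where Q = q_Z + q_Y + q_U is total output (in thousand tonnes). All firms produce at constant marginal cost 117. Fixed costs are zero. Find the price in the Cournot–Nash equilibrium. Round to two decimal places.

188.75

Each firm earns π_i = (404 - 0.5Q)q_i - 117q_i.
Setting ∂π_i/∂q_i = 0 with rivals' quantities fixed: 287 - q_i - (1/2)·Σ_{j≠i} q_j = 0.
With identical firms every q_j equals q_i, so Σ_{j≠i} q_j = 2q_i and 287 = 2q_i, giving q_i = 287/2.
Total output Q = 861/2, so price P = 404 - (1/2)·(861/2) = 755/4.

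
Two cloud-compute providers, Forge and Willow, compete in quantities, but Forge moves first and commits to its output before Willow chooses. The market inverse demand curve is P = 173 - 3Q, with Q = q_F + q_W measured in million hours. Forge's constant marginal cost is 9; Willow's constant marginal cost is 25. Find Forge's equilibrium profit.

The follower Willow best-responds to any q_F: π_W = (173 - 3Q)q_W - 25q_W.
Setting the follower's marginal profit to zero, 148 - 3q_F - 6q_W = 0, i.e. q_W = (148 - 3q_F)/6.
Forge substitutes q_W(q_F) into its own profit: π_F = q_F(173 - 3q_F - (148 - 3q_F)/2) - 9q_F = (99 - (3/2)q_F)q_F - 9q_F.
The leader's first-order condition 90 - 3q_F = 0 yields q_F = 30.
Then q_W = (148 - 3·30)/6 = 29/3.
Price P = 173 - 3·(119/3) = 54.
Forge's profit: (54 - 9)·30 = 1350.

1350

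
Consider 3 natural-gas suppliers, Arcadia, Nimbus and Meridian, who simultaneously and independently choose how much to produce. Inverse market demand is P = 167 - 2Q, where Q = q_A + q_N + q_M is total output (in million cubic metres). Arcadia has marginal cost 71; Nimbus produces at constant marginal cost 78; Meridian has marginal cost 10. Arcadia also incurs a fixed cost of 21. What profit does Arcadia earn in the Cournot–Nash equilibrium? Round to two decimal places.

Arcadia's profit: π_A = (167 - 2Q)q_A - (71q_A). Setting ∂π_A/∂q_A = 0: 96 - 4q_A - 2(q_N + q_M) = 0.
Nimbus's first-order condition: 89 - 4q_N - 2(q_A + q_M) = 0.
Meridian's first-order condition: 157 - 4q_M - 2(q_A + q_N) = 0.
Adding the 3 first-order conditions: 342 − 8Q = 0, so Q = 171/4.
Back-substituting: q_A = (96 − 171/2)/2 = 21/4, q_N = (89 − 171/2)/2 = 7/4, q_M = (157 − 171/2)/2 = 143/4.
Price P = 167 - 2·(171/4) = 163/2.
Arcadia's profit: (163/2 - 71)·(21/4) - 21 = 273/8.

34.13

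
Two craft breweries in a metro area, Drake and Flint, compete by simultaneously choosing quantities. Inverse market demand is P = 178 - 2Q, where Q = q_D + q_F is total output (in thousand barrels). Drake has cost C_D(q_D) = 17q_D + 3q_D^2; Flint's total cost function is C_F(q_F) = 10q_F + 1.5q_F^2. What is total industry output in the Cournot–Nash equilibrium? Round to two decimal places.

Drake's profit: π_D = (178 - 2Q)q_D - (17q_D + 3q_D²). Setting ∂π_D/∂q_D = 0: 161 - 10q_D - 2(q_F) = 0.
Flint's profit: π_F = (178 - 2Q)q_F - (10q_F + (3/2)q_F²). Setting ∂π_F/∂q_F = 0: 168 - 7q_F - 2(q_D) = 0.
Best responses: q_D = (161 - 2q_F)/10, q_F = (168 - 2q_D)/7.
Substituting one into the other gives q_D = 791/66 and q_F = 679/33.
Total output Q = 791/66 + 679/33 = 32.5606.

32.56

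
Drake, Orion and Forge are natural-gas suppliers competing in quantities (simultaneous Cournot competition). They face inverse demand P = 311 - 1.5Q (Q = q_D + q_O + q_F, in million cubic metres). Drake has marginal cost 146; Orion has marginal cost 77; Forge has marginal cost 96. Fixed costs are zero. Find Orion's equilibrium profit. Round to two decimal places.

Drake's profit: π_D = (311 - 1.5Q)q_D - (146q_D). Setting ∂π_D/∂q_D = 0: 165 - 3q_D - (3/2)(q_O + q_F) = 0.
Orion's profit: π_O = (311 - 1.5Q)q_O - (77q_O). Setting ∂π_O/∂q_O = 0: 234 - 3q_O - (3/2)(q_D + q_F) = 0.
Forge's first-order condition: 215 - 3q_F - (3/2)(q_D + q_O) = 0.
Adding the 3 first-order conditions: 614 − 6Q = 0, so Q = 307/3.
Back-substituting: q_D = (165 − 307/2)/(3/2) = 23/3, q_O = (234 − 307/2)/(3/2) = 161/3, q_F = (215 − 307/2)/(3/2) = 41.
Price P = 311 - (3/2)·(307/3) = 315/2.
Orion's profit: (315/2 - 77)·(161/3) = 4320.1667.

4320.17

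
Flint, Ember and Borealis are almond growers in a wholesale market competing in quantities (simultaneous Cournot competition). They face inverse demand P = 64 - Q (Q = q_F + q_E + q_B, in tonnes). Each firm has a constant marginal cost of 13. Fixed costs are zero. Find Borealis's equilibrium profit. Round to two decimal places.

A representative firm's profit is π_i = q_i(64 - Q) - 13q_i.
First-order condition (treating rivals' output as given): 51 - 2q_i - Σ_{j≠i} q_j = 0.
With identical firms every q_j equals q_i, so Σ_{j≠i} q_j = 2q_i and 51 = 4q_i, giving q_i = 51/4.
Price P = 64 - 153/4 = 103/4.
Borealis's profit: (103/4 - 13)·(51/4) = 162.5625.

162.56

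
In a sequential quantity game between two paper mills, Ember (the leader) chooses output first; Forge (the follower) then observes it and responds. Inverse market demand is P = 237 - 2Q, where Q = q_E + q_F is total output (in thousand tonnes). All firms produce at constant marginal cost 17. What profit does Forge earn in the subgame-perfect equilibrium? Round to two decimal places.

1512.50

The follower Forge best-responds to any q_E: π_F = (237 - 2Q)q_F - 17q_F.
Setting the follower's marginal profit to zero, 220 - 2q_E - 4q_F = 0, i.e. q_F = (220 - 2q_E)/4.
Ember substitutes q_F(q_E) into its own profit: π_E = q_E(237 - 2q_E - (220 - 2q_E)/2) - 17q_E = (127 - q_E)q_E - 17q_E.
Maximising: ∂π_E/∂q_E = 110 - 2q_E = 0, giving q_E = 55.
Then q_F = (220 - 2·55)/4 = 55/2.
Price P = 237 - 2·(165/2) = 72.
Forge's profit: (72 - 17)·(55/2) = 1512.5000.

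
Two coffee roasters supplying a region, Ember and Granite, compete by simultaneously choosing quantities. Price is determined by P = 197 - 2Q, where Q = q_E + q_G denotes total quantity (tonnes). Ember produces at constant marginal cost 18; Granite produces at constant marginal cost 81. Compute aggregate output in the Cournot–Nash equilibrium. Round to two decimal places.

49.17

Ember's profit: π_E = (197 - 2Q)q_E - (18q_E). Setting ∂π_E/∂q_E = 0: 179 - 4q_E - 2(q_G) = 0.
Granite's profit: π_G = (197 - 2Q)q_G - (81q_G). Setting ∂π_G/∂q_G = 0: 116 - 4q_G - 2(q_E) = 0.
Best responses: q_E = (179 - 2q_G)/4, q_G = (116 - 2q_E)/4.
Solving the pair: q_E = 121/3, q_G = 53/6.
Total output Q = 121/3 + 53/6 = 295/6.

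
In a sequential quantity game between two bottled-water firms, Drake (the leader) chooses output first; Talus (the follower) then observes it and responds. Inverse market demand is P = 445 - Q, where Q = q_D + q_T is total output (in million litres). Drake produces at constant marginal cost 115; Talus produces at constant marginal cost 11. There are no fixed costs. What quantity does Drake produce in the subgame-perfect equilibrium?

The follower Talus best-responds to any q_D: π_T = (445 - Q)q_T - 11q_T.
Follower FOC: 434 - q_D - 2q_T = 0, so q_T(q_D) = (434 - q_D)/2.
Drake substitutes q_T(q_D) into its own profit: π_D = q_D(445 - q_D - (434 - q_D)/2) - 115q_D = (228 - (1/2)q_D)q_D - 115q_D.
Leader FOC: 113 - q_D = 0, so q_D = 113.
Then q_T = (434 - 113)/2 = 321/2.

113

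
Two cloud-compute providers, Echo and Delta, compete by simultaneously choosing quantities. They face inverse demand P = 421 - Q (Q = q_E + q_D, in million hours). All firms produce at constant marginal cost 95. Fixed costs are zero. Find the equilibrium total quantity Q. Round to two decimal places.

A representative firm's profit is π_i = q_i(421 - Q) - 95q_i.
Setting ∂π_i/∂q_i = 0 with rivals' quantities fixed: 326 - 2q_i - q_j = 0.
With identical firms every q_j equals q_i, so q_j = q_i and 326 = 3q_i, giving q_i = 326/3.
Total output Q = 326/3 + 326/3 = 652/3.

217.33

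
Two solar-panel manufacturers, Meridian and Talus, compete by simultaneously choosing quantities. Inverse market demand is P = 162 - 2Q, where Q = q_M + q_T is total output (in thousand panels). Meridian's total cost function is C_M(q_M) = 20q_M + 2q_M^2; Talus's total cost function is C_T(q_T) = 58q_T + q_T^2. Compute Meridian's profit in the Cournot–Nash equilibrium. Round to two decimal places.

Meridian's profit: π_M = (162 - 2Q)q_M - (20q_M + 2q_M²). Setting ∂π_M/∂q_M = 0: 142 - 8q_M - 2(q_T) = 0.
Talus's profit: π_T = (162 - 2Q)q_T - (58q_T + q_T²). Setting ∂π_T/∂q_T = 0: 104 - 6q_T - 2(q_M) = 0.
Rearranging gives the reaction functions q_M = (142 - 2q_T)/8 and q_T = (104 - 2q_M)/6.
Substituting one into the other gives q_M = 161/11 and q_T = 137/11.
Price P = 162 - 2·(298/11) = 1186/11.
Meridian's profit: (1186/11)·(161/11) - 20·(161/11) - 2(161/11)² = 856.8926.

856.89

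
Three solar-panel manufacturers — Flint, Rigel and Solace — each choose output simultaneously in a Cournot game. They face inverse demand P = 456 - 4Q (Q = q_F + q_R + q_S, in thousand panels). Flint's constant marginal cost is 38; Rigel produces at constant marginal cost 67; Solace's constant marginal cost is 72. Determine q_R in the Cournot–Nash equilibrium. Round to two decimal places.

Flint's profit: π_F = (456 - 4Q)q_F - (38q_F). Setting ∂π_F/∂q_F = 0: 418 - 8q_F - 4(q_R + q_S) = 0.
Rigel's profit: π_R = (456 - 4Q)q_R - (67q_R). Setting ∂π_R/∂q_R = 0: 389 - 8q_R - 4(q_F + q_S) = 0.
Solace's first-order condition: 384 - 8q_S - 4(q_F + q_R) = 0.
Adding the 3 first-order conditions: 1191 − 16Q = 0, so Q = 1191/16.
Back-substituting: q_F = (418 − 1191/4)/4 = 481/16, q_R = (389 − 1191/4)/4 = 365/16, q_S = (384 − 1191/4)/4 = 345/16.

22.81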